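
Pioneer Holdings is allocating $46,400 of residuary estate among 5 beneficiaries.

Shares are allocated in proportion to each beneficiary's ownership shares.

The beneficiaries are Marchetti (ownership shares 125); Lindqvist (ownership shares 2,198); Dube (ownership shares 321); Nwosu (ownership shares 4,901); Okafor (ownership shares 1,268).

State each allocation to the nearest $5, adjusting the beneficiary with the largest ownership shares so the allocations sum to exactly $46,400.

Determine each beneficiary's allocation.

Marchetti: $660 | Lindqvist: $11,570 | Dube: $1,690 | Nwosu: $25,805 | Okafor: $6,675

Combined ownership shares = 125 + 2,198 + 321 + 4,901 + 1,268 = 8,813.
Pro-rata amounts: Marchetti 658.12; Lindqvist 11,572.36; Dube 1,690.05; Nwosu 25,803.52; Okafor 6,675.96.
After rounding ($5): Marchetti $660; Lindqvist $11,570; Dube $1,690; Nwosu $25,805; Okafor $6,675. Sum = $46,400.
No rounding difference to absorb.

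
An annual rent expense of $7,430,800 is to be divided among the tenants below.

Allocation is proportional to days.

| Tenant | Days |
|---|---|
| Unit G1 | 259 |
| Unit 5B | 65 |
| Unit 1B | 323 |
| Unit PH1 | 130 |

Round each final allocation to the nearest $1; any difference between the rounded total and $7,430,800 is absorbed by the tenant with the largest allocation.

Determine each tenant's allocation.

Unit G1: $2,476,933; Unit 5B: $621,624; Unit 1B: $3,088,995; Unit PH1: $1,243,248

Days total: 777.
Raw shares: Unit G1 259/777 × $7,430,800 = 2,476,933.33; Unit 5B 65/777 × $7,430,800 = 621,624.20; Unit 1B 323/777 × $7,430,800 = 3,088,994.08; Unit PH1 130/777 × $7,430,800 = 1,243,248.39.
At nearest $1: Unit G1 $2,476,933; Unit 5B $621,624; Unit 1B $3,088,994; Unit PH1 $1,243,248. Sum = $7,430,799.
Difference $7,430,800 − $7,430,799 = +$1 applied to largest allocation (Unit 1B): Unit 1B becomes $3,088,995.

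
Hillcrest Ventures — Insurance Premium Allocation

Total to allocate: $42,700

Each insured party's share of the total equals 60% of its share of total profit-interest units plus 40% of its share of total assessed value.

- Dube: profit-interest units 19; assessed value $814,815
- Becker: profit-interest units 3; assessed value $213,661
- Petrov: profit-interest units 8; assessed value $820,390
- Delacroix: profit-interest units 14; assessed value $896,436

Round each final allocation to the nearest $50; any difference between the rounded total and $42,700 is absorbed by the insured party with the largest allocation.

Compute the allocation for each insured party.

Dube: $16,100 | Becker: $3,100 | Petrov: $9,750 | Delacroix: $13,750

Profit-interest units total 44; assessed value total 2,745,302.
Blended shares (60% profit-interest units + 40% assessed value): Dube 0.3778; Becker 0.0720; Petrov 0.2286; Delacroix 0.3215.
Raw shares: Dube 16,132.58; Becker 3,076.12; Petrov 9,762.27; Delacroix 13,729.03.
Rounded to nearest $50: Dube $16,150; Becker $3,100; Petrov $9,750; Delacroix $13,750. Sum = $42,750.
Difference $42,700 − $42,750 = −$50 applied to largest allocation (Dube): Dube becomes $16,100.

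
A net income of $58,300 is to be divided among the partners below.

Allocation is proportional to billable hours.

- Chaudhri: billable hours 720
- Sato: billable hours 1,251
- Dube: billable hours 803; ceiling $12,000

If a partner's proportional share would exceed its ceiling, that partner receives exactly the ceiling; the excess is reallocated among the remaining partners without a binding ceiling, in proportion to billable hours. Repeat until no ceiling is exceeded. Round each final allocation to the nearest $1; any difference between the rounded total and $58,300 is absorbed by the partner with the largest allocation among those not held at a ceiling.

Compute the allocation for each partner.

Chaudhri: $16,913 · Sato: $29,387 · Dube: $12,000

Billable hours total: 2,774.
Proportional shares (ignoring caps): Chaudhri 15,131.94; Sato 26,291.74; Dube 16,876.32.
Held at cap: Dube ($12,000); residual $46,300 reallocated over remaining billable hours 1,971.
Shares after redistribution: Chaudhri 16,913.24 → $16,913; Sato 29,386.76 → $29,387.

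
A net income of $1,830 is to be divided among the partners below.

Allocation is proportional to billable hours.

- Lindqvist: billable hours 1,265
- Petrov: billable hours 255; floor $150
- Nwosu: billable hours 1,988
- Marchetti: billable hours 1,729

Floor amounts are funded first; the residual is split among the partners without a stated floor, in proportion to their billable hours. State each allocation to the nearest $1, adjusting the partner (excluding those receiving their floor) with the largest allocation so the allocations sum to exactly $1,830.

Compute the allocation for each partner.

Minimums first: Petrov $150. Remaining pool $1,680.
Remaining pool split over remaining billable hours 4,982: Lindqvist 426.58 → $427; Nwosu 670.38 → $670; Marchetti 583.04 → $583.

Lindqvist: $427 · Petrov: $150 · Nwosu: $670 · Marchetti: $583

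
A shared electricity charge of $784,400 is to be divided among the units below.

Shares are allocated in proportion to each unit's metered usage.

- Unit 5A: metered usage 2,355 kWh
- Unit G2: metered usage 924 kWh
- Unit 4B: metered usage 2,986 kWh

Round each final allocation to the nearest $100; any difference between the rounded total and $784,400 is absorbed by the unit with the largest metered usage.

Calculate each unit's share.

Unit 5A: $294,900 | Unit G2: $115,700 | Unit 4B: $373,800

Metered usage total: 6,265.
Pro-rata amounts: Unit 5A 2,355/6,265 × $784,400 = 294,854.27; Unit G2 924/6,265 × $784,400 = 115,688.04; Unit 4B 2,986/6,265 × $784,400 = 373,857.69.
At nearest $100: Unit 5A $294,900; Unit G2 $115,700; Unit 4B $373,900. Sum = $784,500.
Difference $784,400 − $784,500 = −$100 applied to largest metered usage (Unit 4B): Unit 4B becomes $373,800.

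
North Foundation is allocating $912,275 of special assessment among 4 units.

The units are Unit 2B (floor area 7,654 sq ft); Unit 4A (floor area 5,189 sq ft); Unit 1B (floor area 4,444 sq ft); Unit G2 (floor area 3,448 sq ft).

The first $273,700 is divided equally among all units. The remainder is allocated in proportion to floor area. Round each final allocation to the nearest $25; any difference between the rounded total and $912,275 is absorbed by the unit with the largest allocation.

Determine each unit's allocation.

Unit 2B: $304,150 | Unit 4A: $228,225 | Unit 1B: $205,275 | Unit G2: $174,625

First tranche $273,700 split equally: $68,425 each.
Remainder $638,575 by floor area (total 20,735): Unit 2B 235,719.94 → $235,725; Unit 4A 159,805.43 → $159,800; Unit 1B 136,861.70 → $136,850; Unit G2 106,187.92 → $106,200.
Totals: Unit 2B $68,425 + $235,725 = $304,150; Unit 4A $68,425 + $159,800 = $228,225; Unit 1B $68,425 + $136,850 = $205,275; Unit G2 $68,425 + $106,200 = $174,625.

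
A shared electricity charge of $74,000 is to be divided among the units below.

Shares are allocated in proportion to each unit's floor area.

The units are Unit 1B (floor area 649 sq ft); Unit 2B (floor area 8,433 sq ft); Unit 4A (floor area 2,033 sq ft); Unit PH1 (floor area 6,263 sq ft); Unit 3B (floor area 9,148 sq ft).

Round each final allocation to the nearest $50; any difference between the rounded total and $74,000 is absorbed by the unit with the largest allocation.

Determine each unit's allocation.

Sum of floor area: 26,526.
Unrounded shares: Unit 1B 649/26,526 × $74,000 = 1,810.53; Unit 2B 8,433/26,526 × $74,000 = 23,525.67; Unit 4A 2,033/26,526 × $74,000 = 5,671.49; Unit PH1 6,263/26,526 × $74,000 = 17,471.99; Unit 3B 9,148/26,526 × $74,000 = 25,520.32.
At nearest $50: Unit 1B $1,800; Unit 2B $23,550; Unit 4A $5,650; Unit PH1 $17,450; Unit 3B $25,500. Sum = $73,950.
Difference $74,000 − $73,950 = +$50 applied to largest allocation (Unit 3B): Unit 3B becomes $25,550.

Unit 1B: $1,800; Unit 2B: $23,550; Unit 4A: $5,650; Unit PH1: $17,450; Unit 3B: $25,550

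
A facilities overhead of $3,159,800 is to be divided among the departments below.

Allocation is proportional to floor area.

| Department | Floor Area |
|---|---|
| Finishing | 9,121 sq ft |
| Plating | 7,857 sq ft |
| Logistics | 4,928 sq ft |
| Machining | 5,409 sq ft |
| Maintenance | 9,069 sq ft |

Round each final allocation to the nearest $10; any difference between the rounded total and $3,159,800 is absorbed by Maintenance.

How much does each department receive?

Floor area total: 36,384.
Unrounded shares: Finishing 9,121/36,384 × $3,159,800 = 792,121.15; Plating 7,857/36,384 × $3,159,800 = 682,347.97; Logistics 4,928/36,384 × $3,159,800 = 427,976.43; Machining 5,409/36,384 × $3,159,800 = 469,749.29; Maintenance 9,069/36,384 × $3,159,800 = 787,605.16.
At nearest $10: Finishing $792,120; Plating $682,350; Logistics $427,980; Machining $469,750; Maintenance $787,610. Sum = $3,159,810.
Difference $3,159,800 − $3,159,810 = −$10 applied to Maintenance: Maintenance becomes $787,600.

Finishing: $792,120 · Plating: $682,350 · Logistics: $427,980 · Machining: $469,750 · Maintenance: $787,600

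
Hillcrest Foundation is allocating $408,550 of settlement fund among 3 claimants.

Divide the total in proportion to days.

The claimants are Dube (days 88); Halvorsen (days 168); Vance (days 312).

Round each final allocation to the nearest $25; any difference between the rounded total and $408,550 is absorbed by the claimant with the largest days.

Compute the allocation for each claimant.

Total days = 88 + 168 + 312 = 568.
Proportional shares: Dube 63,296.48; Halvorsen 120,838.73; Vance 224,414.79.
After rounding ($25): Dube $63,300; Halvorsen $120,850; Vance $224,425. Sum = $408,575.
Difference $408,550 − $408,575 = −$25 applied to largest days (Vance): Vance becomes $224,400.

Dube: $63,300; Halvorsen: $120,850; Vance: $224,400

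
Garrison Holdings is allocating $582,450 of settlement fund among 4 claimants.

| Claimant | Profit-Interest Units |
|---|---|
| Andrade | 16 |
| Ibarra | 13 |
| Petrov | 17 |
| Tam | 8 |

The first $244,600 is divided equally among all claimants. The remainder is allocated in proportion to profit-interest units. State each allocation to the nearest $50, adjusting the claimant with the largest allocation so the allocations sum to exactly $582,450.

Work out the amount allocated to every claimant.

Andrade: $161,250 | Ibarra: $142,500 | Petrov: $167,500 | Tam: $111,200

Equal tier: $244,600 ÷ 4 = $61,150 apiece.
Remainder $337,850 by profit-interest units (total 54): Andrade 100,103.70 → $100,100; Ibarra 81,334.26 → $81,350; Petrov 106,360.19 → $106,350; Tam 50,051.85 → $50,050.
Totals: Andrade $61,150 + $100,100 = $161,250; Ibarra $61,150 + $81,350 = $142,500; Petrov $61,150 + $106,350 = $167,500; Tam $61,150 + $50,050 = $111,200.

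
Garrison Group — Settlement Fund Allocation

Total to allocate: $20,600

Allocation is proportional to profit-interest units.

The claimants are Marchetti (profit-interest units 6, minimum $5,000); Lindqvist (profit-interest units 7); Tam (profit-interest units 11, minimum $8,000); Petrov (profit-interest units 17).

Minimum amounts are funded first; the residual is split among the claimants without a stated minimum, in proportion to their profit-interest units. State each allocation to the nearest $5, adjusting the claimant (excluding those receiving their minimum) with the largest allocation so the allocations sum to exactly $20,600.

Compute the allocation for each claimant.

Marchetti: $5,000 · Lindqvist: $2,215 · Tam: $8,000 · Petrov: $5,385

Guaranteed amounts: Marchetti $5,000; Tam $8,000. Residual $7,600.
Residual split over remaining profit-interest units 24: Lindqvist 2,216.67 → $2,215; Petrov 5,383.33 → $5,385.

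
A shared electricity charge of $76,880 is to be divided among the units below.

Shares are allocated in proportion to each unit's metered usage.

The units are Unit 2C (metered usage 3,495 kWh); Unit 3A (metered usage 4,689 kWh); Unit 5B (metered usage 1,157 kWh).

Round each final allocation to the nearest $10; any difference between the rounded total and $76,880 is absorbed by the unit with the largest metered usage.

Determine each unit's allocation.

Unit 2C: $28,770 · Unit 3A: $38,590 · Unit 5B: $9,520

Combined metered usage = 3,495 + 4,689 + 1,157 = 9,341.
Unrounded shares: Unit 2C 28,765.19; Unit 3A 38,592.26; Unit 5B 9,522.55.
After rounding ($10): Unit 2C $28,770; Unit 3A $38,590; Unit 5B $9,520. Sum = $76,880.
Sum already equals the total — no adjustment.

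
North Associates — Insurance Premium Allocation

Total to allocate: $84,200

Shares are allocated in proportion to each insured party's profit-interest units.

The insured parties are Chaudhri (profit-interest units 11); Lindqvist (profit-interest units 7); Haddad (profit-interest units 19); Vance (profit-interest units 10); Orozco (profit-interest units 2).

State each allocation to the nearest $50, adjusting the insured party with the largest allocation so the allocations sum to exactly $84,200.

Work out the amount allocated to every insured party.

Chaudhri: $18,900 | Lindqvist: $12,050 | Haddad: $32,600 | Vance: $17,200 | Orozco: $3,450

Profit-interest units total: 49.
Proportional shares: Chaudhri 11/49 × $84,200 = 18,902.04; Lindqvist 7/49 × $84,200 = 12,028.57; Haddad 19/49 × $84,200 = 32,648.98; Vance 10/49 × $84,200 = 17,183.67; Orozco 2/49 × $84,200 = 3,436.73.
After rounding ($50): Chaudhri $18,900; Lindqvist $12,050; Haddad $32,650; Vance $17,200; Orozco $3,450. Sum = $84,250.
Difference $84,200 − $84,250 = −$50 applied to largest allocation (Haddad): Haddad becomes $32,600.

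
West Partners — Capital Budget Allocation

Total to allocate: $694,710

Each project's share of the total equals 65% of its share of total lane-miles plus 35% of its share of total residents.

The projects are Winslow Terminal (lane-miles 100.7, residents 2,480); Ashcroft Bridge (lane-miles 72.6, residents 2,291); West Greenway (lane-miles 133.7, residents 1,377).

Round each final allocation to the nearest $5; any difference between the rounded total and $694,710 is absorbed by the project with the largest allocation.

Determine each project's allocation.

Winslow Terminal: $246,200; Ashcroft Bridge: $197,395; West Greenway: $251,115

Totals — lane-miles 307, residents 6,148.
Combined weights (65% lane-miles + 35% residents): Winslow Terminal 0.3544; Ashcroft Bridge 0.2841; West Greenway 0.3615.
Pro-rata amounts: Winslow Terminal 246,200.08; Ashcroft Bridge 197,393.43; West Greenway 251,116.49.
After rounding ($5): Winslow Terminal $246,200; Ashcroft Bridge $197,395; West Greenway $251,115. Sum = $694,710.
No rounding difference to absorb.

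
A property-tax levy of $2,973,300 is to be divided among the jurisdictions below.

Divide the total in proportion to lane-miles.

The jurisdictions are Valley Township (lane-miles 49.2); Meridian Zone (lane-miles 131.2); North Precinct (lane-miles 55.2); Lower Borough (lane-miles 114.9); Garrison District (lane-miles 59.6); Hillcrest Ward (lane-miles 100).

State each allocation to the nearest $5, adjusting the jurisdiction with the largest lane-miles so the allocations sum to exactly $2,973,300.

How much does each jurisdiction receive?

Valley Township: $286,780; Meridian Zone: $764,745; North Precinct: $321,755; Lower Borough: $669,735; Garrison District: $347,400; Hillcrest Ward: $582,885

Lane-miles total: 49.2 + 131.2 + 55.2 + 114.9 + 59.6 + 100 = 510.1.
Pro-rata amounts: Valley Township 286,779.77; Meridian Zone 764,746.05; North Precinct 321,752.91; Lower Borough 669,735.68; Garrison District 347,399.88; Hillcrest Ward 582,885.71.
Rounded to nearest $5: Valley Township $286,780; Meridian Zone $764,745; North Precinct $321,755; Lower Borough $669,735; Garrison District $347,400; Hillcrest Ward $582,885. Sum = $2,973,300.
No rounding difference to absorb.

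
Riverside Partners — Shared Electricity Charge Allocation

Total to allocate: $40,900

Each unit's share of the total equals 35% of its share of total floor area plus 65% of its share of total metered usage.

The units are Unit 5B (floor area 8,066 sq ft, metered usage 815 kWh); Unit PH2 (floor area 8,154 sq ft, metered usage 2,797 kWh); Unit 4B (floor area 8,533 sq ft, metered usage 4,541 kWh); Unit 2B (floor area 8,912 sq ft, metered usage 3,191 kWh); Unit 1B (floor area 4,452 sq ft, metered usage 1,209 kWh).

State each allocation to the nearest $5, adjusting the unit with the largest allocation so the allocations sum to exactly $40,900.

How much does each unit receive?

Floor area total 38,117; metered usage total 12,553.
Combined weights (35% floor area + 65% metered usage): Unit 5B 0.1163; Unit PH2 0.2197; Unit 4B 0.3135; Unit 2B 0.2471; Unit 1B 0.1035.
Raw shares: Unit 5B 4,755.24; Unit PH2 8,985.81; Unit 4B 12,821.63; Unit 2B 10,104.90; Unit 1B 4,232.41.
Rounded to nearest $5: Unit 5B $4,755; Unit PH2 $8,985; Unit 4B $12,820; Unit 2B $10,105; Unit 1B $4,230. Sum = $40,895.
Difference $40,900 − $40,895 = +$5 applied to largest allocation (Unit 4B): Unit 4B becomes $12,825.

Unit 5B: $4,755; Unit PH2: $8,985; Unit 4B: $12,825; Unit 2B: $10,105; Unit 1B: $4,230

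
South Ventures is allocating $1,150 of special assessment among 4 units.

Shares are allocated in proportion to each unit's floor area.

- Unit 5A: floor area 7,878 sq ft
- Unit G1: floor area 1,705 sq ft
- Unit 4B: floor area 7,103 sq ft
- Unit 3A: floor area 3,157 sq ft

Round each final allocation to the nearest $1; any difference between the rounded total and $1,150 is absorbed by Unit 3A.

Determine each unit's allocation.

Total floor area = 19,843.
Raw shares: Unit 5A 7,878/19,843 × $1,150 = 456.57; Unit G1 1,705/19,843 × $1,150 = 98.81; Unit 4B 7,103/19,843 × $1,150 = 411.65; Unit 3A 3,157/19,843 × $1,150 = 182.96.
Rounded to nearest $1: Unit 5A $457; Unit G1 $99; Unit 4B $412; Unit 3A $183. Sum = $1,151.
Difference $1,150 − $1,151 = −$1 applied to Unit 3A: Unit 3A becomes $182.

Unit 5A: $457 | Unit G1: $99 | Unit 4B: $412 | Unit 3A: $182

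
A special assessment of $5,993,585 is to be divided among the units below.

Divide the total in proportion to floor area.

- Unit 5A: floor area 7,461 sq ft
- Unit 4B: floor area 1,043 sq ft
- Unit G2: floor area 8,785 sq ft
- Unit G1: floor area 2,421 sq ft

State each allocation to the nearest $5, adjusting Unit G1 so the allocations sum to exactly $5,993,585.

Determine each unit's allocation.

Unit 5A: $2,268,805 · Unit 4B: $317,165 · Unit G2: $2,671,420 · Unit G1: $736,195

Combined floor area = 19,710.
Proportional shares: Unit 5A 7,461/19,710 × $5,993,585 = 2,268,804.55; Unit 4B 1,043/19,710 × $5,993,585 = 317,164.34; Unit G2 8,785/19,710 × $5,993,585 = 2,671,417.77; Unit G1 2,421/19,710 × $5,993,585 = 736,198.34.
After rounding ($5): Unit 5A $2,268,805; Unit 4B $317,165; Unit G2 $2,671,420; Unit G1 $736,200. Sum = $5,993,590.
Difference $5,993,585 − $5,993,590 = −$5 applied to Unit G1: Unit G1 becomes $736,195.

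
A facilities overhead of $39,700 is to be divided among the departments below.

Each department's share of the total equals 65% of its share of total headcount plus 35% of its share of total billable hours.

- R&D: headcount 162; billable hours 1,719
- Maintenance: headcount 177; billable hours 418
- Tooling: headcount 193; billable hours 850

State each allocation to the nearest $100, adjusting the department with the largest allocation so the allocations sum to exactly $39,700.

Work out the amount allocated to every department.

Totals — headcount 532, billable hours 2,987.
Blended shares (65% headcount + 35% billable hours): R&D 0.3994; Maintenance 0.2652; Tooling 0.3354.
Raw shares: R&D 15,854.40; Maintenance 10,529.96; Tooling 13,315.64.
Rounded to nearest $100: R&D $15,900; Maintenance $10,500; Tooling $13,300. Sum = $39,700.
Rounded total matches; no reconciliation needed.

R&D: $15,900 · Maintenance: $10,500 · Tooling: $13,300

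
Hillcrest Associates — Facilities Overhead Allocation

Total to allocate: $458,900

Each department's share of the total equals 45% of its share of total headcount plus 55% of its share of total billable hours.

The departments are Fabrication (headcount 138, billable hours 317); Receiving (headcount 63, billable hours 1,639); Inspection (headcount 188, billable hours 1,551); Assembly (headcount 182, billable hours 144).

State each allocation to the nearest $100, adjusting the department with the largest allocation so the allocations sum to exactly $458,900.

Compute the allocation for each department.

Headcount total 571; billable hours total 3,651.
Blended shares (45% headcount + 55% billable hours): Fabrication 0.1565; Receiving 0.2966; Inspection 0.3818; Assembly 0.1651.
Proportional shares: Fabrication 71,822.72; Receiving 136,088.95; Inspection 175,212.35; Assembly 75,775.98.
Rounded to nearest $100: Fabrication $71,800; Receiving $136,100; Inspection $175,200; Assembly $75,800. Sum = $458,900.
Rounded total matches; no reconciliation needed.

Fabrication: $71,800; Receiving: $136,100; Inspection: $175,200; Assembly: $75,800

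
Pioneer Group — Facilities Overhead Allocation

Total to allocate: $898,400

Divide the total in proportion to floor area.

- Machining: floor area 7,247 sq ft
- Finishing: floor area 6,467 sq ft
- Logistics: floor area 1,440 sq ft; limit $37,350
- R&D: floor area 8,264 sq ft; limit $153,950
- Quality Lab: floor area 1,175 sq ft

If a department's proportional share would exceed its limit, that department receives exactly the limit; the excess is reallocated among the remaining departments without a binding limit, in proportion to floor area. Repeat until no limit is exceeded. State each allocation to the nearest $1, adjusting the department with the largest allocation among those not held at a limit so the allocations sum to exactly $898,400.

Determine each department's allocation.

Sum of floor area: 24,593.
Pro-rata shares before constraints: Machining 264,738.13; Finishing 236,244.17; Logistics 52,604.24; R&D 301,889.87; Quality Lab 42,923.60.
Held at cap: Logistics ($37,350), R&D ($153,950); residual $707,100 reallocated over remaining floor area 14,889.
Remaining shares: Machining 344,170.44 → $344,170; Finishing 307,127.12 → $307,127; Quality Lab 55,802.44 → $55,802.
Rounding difference +$1 applied to Machining → $344,171.

Machining: $344,171; Finishing: $307,127; Logistics: $37,350; R&D: $153,950; Quality Lab: $55,802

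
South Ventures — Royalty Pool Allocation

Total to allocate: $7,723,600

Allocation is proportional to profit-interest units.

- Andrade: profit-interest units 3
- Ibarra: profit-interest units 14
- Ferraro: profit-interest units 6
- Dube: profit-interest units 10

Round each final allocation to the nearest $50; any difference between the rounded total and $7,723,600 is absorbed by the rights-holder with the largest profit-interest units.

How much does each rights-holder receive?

Combined profit-interest units = 33.
Pro-rata amounts: Andrade 3/33 × $7,723,600 = 702,145.45; Ibarra 14/33 × $7,723,600 = 3,276,678.79; Ferraro 6/33 × $7,723,600 = 1,404,290.91; Dube 10/33 × $7,723,600 = 2,340,484.85.
After rounding ($50): Andrade $702,150; Ibarra $3,276,700; Ferraro $1,404,300; Dube $2,340,500. Sum = $7,723,650.
Difference $7,723,600 − $7,723,650 = −$50 applied to largest profit-interest units (Ibarra): Ibarra becomes $3,276,650.

Andrade: $702,150 · Ibarra: $3,276,650 · Ferraro: $1,404,300 · Dube: $2,340,500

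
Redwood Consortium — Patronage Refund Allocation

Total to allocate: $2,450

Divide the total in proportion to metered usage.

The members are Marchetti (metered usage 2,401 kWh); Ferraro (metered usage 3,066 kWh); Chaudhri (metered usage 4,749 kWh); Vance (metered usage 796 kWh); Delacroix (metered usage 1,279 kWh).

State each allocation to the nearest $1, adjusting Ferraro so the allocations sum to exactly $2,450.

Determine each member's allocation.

Sum of metered usage: 12,291.
Unrounded shares: Marchetti 2,401/12,291 × $2,450 = 478.60; Ferraro 3,066/12,291 × $2,450 = 611.15; Chaudhri 4,749/12,291 × $2,450 = 946.63; Vance 796/12,291 × $2,450 = 158.67; Delacroix 1,279/12,291 × $2,450 = 254.95.
At nearest $1: Marchetti $479; Ferraro $611; Chaudhri $947; Vance $159; Delacroix $255. Sum = $2,451.
Difference $2,450 − $2,451 = −$1 applied to Ferraro: Ferraro becomes $610.

Marchetti: $479; Ferraro: $610; Chaudhri: $947; Vance: $159; Delacroix: $255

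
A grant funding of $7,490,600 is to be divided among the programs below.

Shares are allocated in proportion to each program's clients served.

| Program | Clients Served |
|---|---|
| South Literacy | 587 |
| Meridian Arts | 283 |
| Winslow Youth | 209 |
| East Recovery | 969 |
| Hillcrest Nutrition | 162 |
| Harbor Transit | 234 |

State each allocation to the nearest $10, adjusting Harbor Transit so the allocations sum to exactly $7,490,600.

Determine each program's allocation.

Sum of clients served: 2,444.
Raw shares: South Literacy 587/2,444 × $7,490,600 = 1,799,092.55; Meridian Arts 283/2,444 × $7,490,600 = 867,364.89; Winslow Youth 209/2,444 × $7,490,600 = 640,562.77; East Recovery 969/2,444 × $7,490,600 = 2,969,881.91; Hillcrest Nutrition 162/2,444 × $7,490,600 = 496,512.77; Harbor Transit 234/2,444 × $7,490,600 = 717,185.11.
After rounding ($10): South Literacy $1,799,090; Meridian Arts $867,360; Winslow Youth $640,560; East Recovery $2,969,880; Hillcrest Nutrition $496,510; Harbor Transit $717,190. Sum = $7,490,590.
Difference $7,490,600 − $7,490,590 = +$10 applied to Harbor Transit: Harbor Transit becomes $717,200.

South Literacy: $1,799,090 · Meridian Arts: $867,360 · Winslow Youth: $640,560 · East Recovery: $2,969,880 · Hillcrest Nutrition: $496,510 · Harbor Transit: $717,200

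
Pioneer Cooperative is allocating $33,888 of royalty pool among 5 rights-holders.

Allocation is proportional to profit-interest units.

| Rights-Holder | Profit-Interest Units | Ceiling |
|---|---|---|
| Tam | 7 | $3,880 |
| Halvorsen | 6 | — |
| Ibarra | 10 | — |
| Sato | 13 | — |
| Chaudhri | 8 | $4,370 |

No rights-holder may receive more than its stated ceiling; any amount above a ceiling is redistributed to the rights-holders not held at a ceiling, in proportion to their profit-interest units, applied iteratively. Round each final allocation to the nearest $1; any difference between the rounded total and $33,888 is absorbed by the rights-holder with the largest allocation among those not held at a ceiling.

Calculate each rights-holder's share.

Tam: $3,880; Halvorsen: $5,304; Ibarra: $8,841; Sato: $11,493; Chaudhri: $4,370

Total profit-interest units = 44.
Pro-rata shares before constraints: Tam 5,391.27; Halvorsen 4,621.09; Ibarra 7,701.82; Sato 10,012.36; Chaudhri 6,161.45.
Cap binds for Tam ($3,880), Chaudhri ($4,370); residual $25,638 reallocated over remaining profit-interest units 29.
Shares after redistribution: Halvorsen 5,304.41 → $5,304; Ibarra 8,840.69 → $8,841; Sato 11,492.90 → $11,493.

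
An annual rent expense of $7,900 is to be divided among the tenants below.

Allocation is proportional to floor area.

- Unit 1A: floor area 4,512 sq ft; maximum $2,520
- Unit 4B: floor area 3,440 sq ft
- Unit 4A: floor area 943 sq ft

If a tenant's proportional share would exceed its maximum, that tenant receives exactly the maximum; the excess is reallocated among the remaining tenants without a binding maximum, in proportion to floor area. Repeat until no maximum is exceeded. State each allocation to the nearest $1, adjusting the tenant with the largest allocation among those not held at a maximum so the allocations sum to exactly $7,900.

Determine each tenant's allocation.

Combined floor area = 8,895.
Pro-rata shares before constraints: Unit 1A 4,007.28; Unit 4B 3,055.20; Unit 4A 837.52.
Capped: Unit 1A ($2,520); remaining pool $5,380 reallocated over remaining floor area 4,383.
Redistributed shares: Unit 4B 4,222.496 → $4,222; Unit 4A 1,157.504 → $1,158.

Unit 1A: $2,520; Unit 4B: $4,222; Unit 4A: $1,158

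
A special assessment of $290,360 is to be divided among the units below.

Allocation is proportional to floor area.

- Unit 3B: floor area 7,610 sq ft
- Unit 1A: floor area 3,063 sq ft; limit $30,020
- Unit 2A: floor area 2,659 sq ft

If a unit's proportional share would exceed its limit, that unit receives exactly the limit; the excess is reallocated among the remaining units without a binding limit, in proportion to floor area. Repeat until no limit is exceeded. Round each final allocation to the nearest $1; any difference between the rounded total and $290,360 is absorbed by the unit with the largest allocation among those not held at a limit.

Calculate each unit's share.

Floor area total: 13,332.
Unconstrained shares: Unit 3B 165,739.54; Unit 1A 66,709.62; Unit 2A 57,910.83.
Held at cap: Unit 1A ($30,020); residual $260,340 reallocated over remaining floor area 10,269.
Shares after redistribution: Unit 3B 192,928.95 → $192,929; Unit 2A 67,411.05 → $67,411.

Unit 3B: $192,929; Unit 1A: $30,020; Unit 2A: $67,411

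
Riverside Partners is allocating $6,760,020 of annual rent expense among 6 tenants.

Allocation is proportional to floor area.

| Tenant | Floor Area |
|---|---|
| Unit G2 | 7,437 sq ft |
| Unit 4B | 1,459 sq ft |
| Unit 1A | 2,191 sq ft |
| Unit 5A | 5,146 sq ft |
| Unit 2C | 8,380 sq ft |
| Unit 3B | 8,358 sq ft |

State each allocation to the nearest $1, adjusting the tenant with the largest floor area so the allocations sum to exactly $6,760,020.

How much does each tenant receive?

Floor area total: 32,971.
Unrounded shares: Unit G2 7,437/32,971 × $6,760,020 = 1,524,802.67; Unit 4B 1,459/32,971 × $6,760,020 = 299,137.70; Unit 1A 2,191/32,971 × $6,760,020 = 449,219.13; Unit 5A 5,146/32,971 × $6,760,020 = 1,055,080.61; Unit 2C 8,380/32,971 × $6,760,020 = 1,718,145.27; Unit 3B 8,358/32,971 × $6,760,020 = 1,713,634.62.
After rounding ($1): Unit G2 $1,524,803; Unit 4B $299,138; Unit 1A $449,219; Unit 5A $1,055,081; Unit 2C $1,718,145; Unit 3B $1,713,635. Sum = $6,760,021.
Difference $6,760,020 − $6,760,021 = −$1 applied to largest floor area (Unit 2C): Unit 2C becomes $1,718,144.

Unit G2: $1,524,803 | Unit 4B: $299,138 | Unit 1A: $449,219 | Unit 5A: $1,055,081 | Unit 2C: $1,718,144 | Unit 3B: $1,713,635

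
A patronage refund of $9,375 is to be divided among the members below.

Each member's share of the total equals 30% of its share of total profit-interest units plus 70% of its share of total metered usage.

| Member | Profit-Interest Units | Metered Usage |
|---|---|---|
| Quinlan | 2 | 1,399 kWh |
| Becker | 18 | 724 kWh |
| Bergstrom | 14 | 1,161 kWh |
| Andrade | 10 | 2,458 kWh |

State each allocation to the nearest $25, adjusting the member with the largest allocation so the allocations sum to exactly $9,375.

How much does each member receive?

Quinlan: $1,725 · Becker: $1,975 · Bergstrom: $2,225 · Andrade: $3,450

Totals — profit-interest units 44, metered usage 5,742.
Composite weights (30% profit-interest units + 70% metered usage): Quinlan 0.1842; Becker 0.2110; Bergstrom 0.2370; Andrade 0.3678.
Raw shares: Quinlan 1,726.75; Becker 1,978.02; Bergstrom 2,221.79; Andrade 3,448.44.
At nearest $25: Quinlan $1,725; Becker $1,975; Bergstrom $2,225; Andrade $3,450. Sum = $9,375.
No rounding difference to absorb.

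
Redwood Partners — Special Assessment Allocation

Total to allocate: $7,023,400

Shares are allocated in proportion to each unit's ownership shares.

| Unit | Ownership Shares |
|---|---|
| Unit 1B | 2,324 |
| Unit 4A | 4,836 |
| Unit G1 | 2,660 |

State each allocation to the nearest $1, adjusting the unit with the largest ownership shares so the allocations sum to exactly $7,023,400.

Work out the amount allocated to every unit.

Unit 1B: $1,662,157 · Unit 4A: $3,458,774 · Unit G1: $1,902,469

Ownership shares total: 2,324 + 4,836 + 2,660 = 9,820.
Raw shares: Unit 1B 1,662,156.99; Unit 4A 3,458,774.18; Unit G1 1,902,468.84.
After rounding ($1): Unit 1B $1,662,157; Unit 4A $3,458,774; Unit G1 $1,902,469. Sum = $7,023,400.
Rounded total matches; no reconciliation needed.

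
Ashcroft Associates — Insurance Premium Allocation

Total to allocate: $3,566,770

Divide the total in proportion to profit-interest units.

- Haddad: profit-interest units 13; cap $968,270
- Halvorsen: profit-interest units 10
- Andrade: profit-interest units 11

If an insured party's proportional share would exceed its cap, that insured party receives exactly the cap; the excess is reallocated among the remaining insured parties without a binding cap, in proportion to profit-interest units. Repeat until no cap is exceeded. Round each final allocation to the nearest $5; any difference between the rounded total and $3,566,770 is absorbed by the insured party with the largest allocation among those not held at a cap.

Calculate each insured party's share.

Haddad: $968,270 · Halvorsen: $1,237,380 · Andrade: $1,361,120

Profit-interest units total: 34.
Proportional shares (ignoring caps): Haddad 1,363,765.00; Halvorsen 1,049,050.00; Andrade 1,153,955.00.
Held at cap: Haddad ($968,270); residual $2,598,500 reallocated over remaining profit-interest units 21.
Remaining shares: Halvorsen 1,237,380.95 → $1,237,380; Andrade 1,361,119.05 → $1,361,120.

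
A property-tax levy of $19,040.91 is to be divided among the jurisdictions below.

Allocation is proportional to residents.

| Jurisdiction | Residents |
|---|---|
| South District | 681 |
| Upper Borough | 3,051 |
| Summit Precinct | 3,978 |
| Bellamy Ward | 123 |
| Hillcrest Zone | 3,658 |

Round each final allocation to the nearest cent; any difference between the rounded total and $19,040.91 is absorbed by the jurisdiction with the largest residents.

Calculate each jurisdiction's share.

South District: $1,128.44 · Upper Borough: $5,055.59 · Summit Precinct: $6,591.66 · Bellamy Ward: $203.81 · Hillcrest Zone: $6,061.41

Combined residents = 681 + 3,051 + 3,978 + 123 + 3,658 = 11,491.
Raw shares: South District 1,128.4361; Upper Borough 5,055.5928; Summit Precinct 6,591.6578; Bellamy Ward 203.8145; Hillcrest Zone 6,061.4088.
At nearest cent: South District $1,128.44; Upper Borough $5,055.59; Summit Precinct $6,591.66; Bellamy Ward $203.81; Hillcrest Zone $6,061.41. Sum = $19,040.91.
No rounding difference to absorb.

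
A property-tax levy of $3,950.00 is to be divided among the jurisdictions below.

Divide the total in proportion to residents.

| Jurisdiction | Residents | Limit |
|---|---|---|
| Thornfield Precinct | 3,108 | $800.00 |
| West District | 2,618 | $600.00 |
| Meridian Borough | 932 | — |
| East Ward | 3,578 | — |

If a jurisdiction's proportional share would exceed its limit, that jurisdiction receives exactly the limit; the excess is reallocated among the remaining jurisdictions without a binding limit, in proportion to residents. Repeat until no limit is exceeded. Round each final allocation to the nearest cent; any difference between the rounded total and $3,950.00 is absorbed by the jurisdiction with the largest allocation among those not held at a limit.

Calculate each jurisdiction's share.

Sum of residents: 10,236.
Proportional shares (ignoring caps): Thornfield Precinct 1,199.3552; West District 1,010.2677; Meridian Borough 359.6522; East Ward 1,380.7249.
Cap binds for Thornfield Precinct ($800.00), West District ($600.00); balance $2,550.00 reallocated over remaining residents 4,510.
Remaining shares: Meridian Borough 526.9623 → $526.96; East Ward 2,023.0377 → $2,023.04.

Thornfield Precinct: $800.00 · West District: $600.00 · Meridian Borough: $526.96 · East Ward: $2,023.04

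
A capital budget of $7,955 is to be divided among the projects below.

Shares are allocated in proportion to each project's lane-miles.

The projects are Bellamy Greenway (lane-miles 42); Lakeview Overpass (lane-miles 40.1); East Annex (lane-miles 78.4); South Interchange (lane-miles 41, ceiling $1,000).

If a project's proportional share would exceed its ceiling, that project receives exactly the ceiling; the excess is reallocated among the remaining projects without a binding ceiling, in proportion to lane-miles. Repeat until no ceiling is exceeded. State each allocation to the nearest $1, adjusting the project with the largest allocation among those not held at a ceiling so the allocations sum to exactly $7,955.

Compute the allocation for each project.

Bellamy Greenway: $1,820 | Lakeview Overpass: $1,738 | East Annex: $3,397 | South Interchange: $1,000

Combined lane-miles = 201.5.
Proportional shares (ignoring caps): Bellamy Greenway 1,658.11; Lakeview Overpass 1,583.10; East Annex 3,095.15; South Interchange 1,618.64.
Capped: South Interchange ($1,000); balance $6,955 reallocated over remaining lane-miles 160.5.
Remaining shares: Bellamy Greenway 1,820.00 → $1,820; Lakeview Overpass 1,737.67 → $1,738; East Annex 3,397.33 → $3,397.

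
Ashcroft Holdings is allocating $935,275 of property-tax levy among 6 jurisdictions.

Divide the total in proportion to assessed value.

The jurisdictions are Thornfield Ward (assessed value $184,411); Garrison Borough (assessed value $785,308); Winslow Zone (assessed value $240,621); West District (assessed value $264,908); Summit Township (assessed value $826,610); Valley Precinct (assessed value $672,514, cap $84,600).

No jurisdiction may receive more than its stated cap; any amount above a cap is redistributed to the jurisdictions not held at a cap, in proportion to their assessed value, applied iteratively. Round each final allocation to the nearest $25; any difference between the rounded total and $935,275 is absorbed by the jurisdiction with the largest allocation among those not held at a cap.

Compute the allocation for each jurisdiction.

Thornfield Ward: $68,150 · Garrison Borough: $290,225 · Winslow Zone: $88,925 · West District: $97,900 · Summit Township: $305,475 · Valley Precinct: $84,600

Combined assessed value = 2,974,372.
Proportional shares (ignoring caps): Thornfield Ward 57,987.03; Garrison Borough 246,935.80; Winslow Zone 75,661.96; West District 83,298.87; Summit Township 259,922.99; Valley Precinct 211,468.35.
Cap binds for Valley Precinct ($84,600); balance $850,675 reallocated over remaining assessed value 2,301,858.
Remaining shares: Thornfield Ward 68,150.96 → $68,150; Garrison Borough 290,218.55 → $290,225; Winslow Zone 88,923.93 → $88,925; West District 97,899.44 → $97,900; Summit Township 305,482.12 → $305,475.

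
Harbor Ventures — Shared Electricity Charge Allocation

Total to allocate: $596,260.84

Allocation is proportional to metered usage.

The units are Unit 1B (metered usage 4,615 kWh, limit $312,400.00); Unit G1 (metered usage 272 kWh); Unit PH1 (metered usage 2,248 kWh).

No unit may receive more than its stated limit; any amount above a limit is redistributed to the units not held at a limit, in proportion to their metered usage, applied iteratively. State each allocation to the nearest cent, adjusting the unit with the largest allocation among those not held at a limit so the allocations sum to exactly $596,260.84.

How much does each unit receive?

Unit 1B: $312,400.00 · Unit G1: $30,638.95 · Unit PH1: $253,221.89

Metered usage total: 7,135.
Unconstrained shares: Unit 1B 385,668.3639; Unit G1 22,730.6165; Unit PH1 187,861.8596.
Capped: Unit 1B ($312,400.00); balance $283,860.84 reallocated over remaining metered usage 2,520.
Redistributed shares: Unit G1 30,638.9478 → $30,638.95; Unit PH1 253,221.8922 → $253,221.89.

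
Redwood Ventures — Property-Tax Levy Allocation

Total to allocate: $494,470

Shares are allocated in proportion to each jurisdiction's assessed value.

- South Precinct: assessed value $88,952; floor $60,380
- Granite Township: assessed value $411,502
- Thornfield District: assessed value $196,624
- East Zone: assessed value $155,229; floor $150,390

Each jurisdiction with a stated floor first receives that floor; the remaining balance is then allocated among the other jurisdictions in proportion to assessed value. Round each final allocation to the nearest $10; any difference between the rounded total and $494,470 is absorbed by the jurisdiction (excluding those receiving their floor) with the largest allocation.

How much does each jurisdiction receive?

Fund the minimums — South Precinct $60,380; East Zone $150,390. Remaining pool $283,700.
Remaining pool split over remaining assessed value 608,126: Granite Township 191,971.92 → $191,970; Thornfield District 91,728.08 → $91,730.

South Precinct: $60,380; Granite Township: $191,970; Thornfield District: $91,730; East Zone: $150,390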